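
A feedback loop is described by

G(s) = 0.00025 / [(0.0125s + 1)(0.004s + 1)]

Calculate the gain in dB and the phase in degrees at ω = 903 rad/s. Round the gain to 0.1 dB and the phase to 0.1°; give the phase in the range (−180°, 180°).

-104.6 dB, -159.5°

At ω = 903 rad/s:
pole (1 + j903·0.0125) = 1 + j11.2875 → |·| ≈ 11.332, ∠ ≈ 84.94°
pole (1 + j903·0.004) = 1 + j3.612 → |·| ≈ 3.7479, ∠ ≈ 74.52°
|G| = 0.00025 · 1 / (11.332 · 3.7479) ≈ 5.8863e-06
Gain = 20 log₁₀(5.8863e-06) ≈ -104.60 dB
∠G = (0°) − (84.94° + 74.52°) = -159.46°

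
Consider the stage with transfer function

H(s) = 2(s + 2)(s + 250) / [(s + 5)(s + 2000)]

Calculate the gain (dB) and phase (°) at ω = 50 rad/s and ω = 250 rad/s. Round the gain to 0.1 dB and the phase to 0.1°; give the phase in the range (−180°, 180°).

ω = 50: -11.9 dB, 13.3°; ω = 250: -9.1 dB, 38.6°

At s = jω = j50:
zero (s+2): 2 + j50 → |·| = √(2²+50²) = √2504 ≈ 50.04, ∠ = arctan(50/2) ≈ 87.71°
zero (s+250): 250 + j50 → |·| = √(250²+50²) = √65000 ≈ 254.95, ∠ = arctan(50/250) ≈ 11.31°
pole (s+5): 5 + j50 → |·| = √(5²+50²) = √2525 ≈ 50.249, ∠ = arctan(50/5) ≈ 84.29°
pole (s+2000): 2000 + j50 → |·| = √(2000²+50²) = √4002500 ≈ 2000.6, ∠ = arctan(50/2000) ≈ 1.43°
|H| = 2 · 12758 / 1.0053e+05 ≈ 0.25381
Gain = 20 log₁₀(0.25381) ≈ -11.91 dB
∠H = 99.02° − 85.72° = 13.30°

At s = jω = j250:
zero (s+2): 2 + j250 → |·| = √(2²+250²) = √62504 ≈ 250.01, ∠ = arctan(250/2) ≈ 89.54°
zero (s+250): 250 + j250 → |·| = √(250²+250²) = √125000 ≈ 353.55, ∠ = arctan(250/250) ≈ 45.00°
pole (s+5): 5 + j250 → |·| = √(5²+250²) = √62525 ≈ 250.05, ∠ = arctan(250/5) ≈ 88.85°
pole (s+2000): 2000 + j250 → |·| = √(2000²+250²) = √4062500 ≈ 2015.6, ∠ = arctan(250/2000) ≈ 7.13°
|H| = 2 · 88391 / 5.04e+05 ≈ 0.35076
Gain = 20 log₁₀(0.35076) ≈ -9.10 dB
∠H = 134.54° − 95.98° = 38.56°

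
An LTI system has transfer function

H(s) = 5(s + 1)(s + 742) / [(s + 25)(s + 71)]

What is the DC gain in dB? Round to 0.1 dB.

6.4 dB

H(0) = 5·1·742 / (25·71) ≈ 2.0901
20 log₁₀(2.0901) ≈ 6.40 dB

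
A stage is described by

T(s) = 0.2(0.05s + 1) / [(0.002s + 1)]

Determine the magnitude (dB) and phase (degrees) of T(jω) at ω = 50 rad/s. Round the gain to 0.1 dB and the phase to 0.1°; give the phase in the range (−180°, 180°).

-5.4 dB, 62.5°

At ω = 50 rad/s:
zero (1 + j50·0.05) = 1 + j2.5 → |·| ≈ 2.6926, ∠ ≈ 68.20°
pole (1 + j50·0.002) = 1 + j0.1 → |·| ≈ 1.005, ∠ ≈ 5.71°
|T| = 0.2 · 2.6926 / (1.005) ≈ 0.53584
Gain = 20 log₁₀(0.53584) ≈ -5.42 dB
∠T = (68.20°) − (5.71°) = 62.49°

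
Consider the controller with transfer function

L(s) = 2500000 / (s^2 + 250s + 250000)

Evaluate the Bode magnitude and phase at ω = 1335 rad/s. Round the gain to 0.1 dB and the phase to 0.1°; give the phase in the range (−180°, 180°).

At s = jω = j1335:
quadratic: (j1335)² + 250·j1335 + 250000 = -1532225 + j333750 → |·| ≈ 1.5682e+06, ∠ ≈ 167.71°
|L| = 2500000 / 1.5682e+06 ≈ 1.5942
Gain = 20 log₁₀(1.5942) ≈ 4.05 dB
∠L = 0.00° − 167.71° = -167.71°

4.1 dB, -167.7°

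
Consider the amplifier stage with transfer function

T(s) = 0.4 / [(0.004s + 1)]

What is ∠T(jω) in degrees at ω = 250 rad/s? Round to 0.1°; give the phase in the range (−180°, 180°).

At ω = 250 rad/s:
pole (1 + j250·0.004) = 1 + j1 → |·| ≈ 1.4142, ∠ ≈ 45.00°
∠T = (0°) − (45.00°) = -45.00°

-45.0°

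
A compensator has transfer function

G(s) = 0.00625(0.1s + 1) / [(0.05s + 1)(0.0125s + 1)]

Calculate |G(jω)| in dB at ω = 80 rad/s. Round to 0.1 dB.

-41.3 dB

At ω = 80 rad/s:
zero (1 + j80·0.1) = 1 + j8 → |·| ≈ 8.0623, ∠ ≈ 82.87°
pole (1 + j80·0.05) = 1 + j4 → |·| ≈ 4.1231, ∠ ≈ 75.96°
pole (1 + j80·0.0125) = 1 + j1 → |·| ≈ 1.4142, ∠ ≈ 45.00°
|G| = 0.00625 · 8.0623 / (4.1231 · 1.4142) ≈ 0.0086418
Gain = 20 log₁₀(0.0086418) ≈ -41.27 dB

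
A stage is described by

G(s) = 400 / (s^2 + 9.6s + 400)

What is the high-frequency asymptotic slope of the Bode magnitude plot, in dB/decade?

-40 dB/decade

Each pole contributes −20 dB/decade at high frequency; each zero contributes +20 dB/decade.
Net: 0 zero(s) − 2 pole(s) → -40 dB/decade.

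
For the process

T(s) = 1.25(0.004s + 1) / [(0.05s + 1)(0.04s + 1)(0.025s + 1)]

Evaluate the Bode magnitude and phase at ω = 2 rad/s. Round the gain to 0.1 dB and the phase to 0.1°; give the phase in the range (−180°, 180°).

1.9 dB, -12.7°

At ω = 2 rad/s:
zero (1 + j2·0.004) = 1 + j0.008 → |·| ≈ 1, ∠ ≈ 0.46°
pole (1 + j2·0.05) = 1 + j0.1 → |·| ≈ 1.005, ∠ ≈ 5.71°
pole (1 + j2·0.04) = 1 + j0.08 → |·| ≈ 1.0032, ∠ ≈ 4.57°
pole (1 + j2·0.025) = 1 + j0.05 → |·| ≈ 1.0012, ∠ ≈ 2.86°
|T| = 1.25 · 1 / (1.005 · 1.0032 · 1.0012) ≈ 1.2383
Gain = 20 log₁₀(1.2383) ≈ 1.86 dB
∠T = (0.46°) − (5.71° + 4.57° + 2.86°) = -12.68°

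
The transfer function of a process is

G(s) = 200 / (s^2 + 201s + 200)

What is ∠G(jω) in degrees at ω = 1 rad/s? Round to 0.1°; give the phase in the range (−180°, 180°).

-45.3°

Substitute s = j1:
Numerator: 200 = 200 + j0
Denominator: (j1)^2 + 201(j1) + 200 = 199 + j201
|N| = √(200² + 0²) ≈ 200, ∠N ≈ 0.00°
|D| = √(199² + 201²) ≈ 282.85, ∠D ≈ 45.29°
∠G = 0.00° − 45.29° = -45.29°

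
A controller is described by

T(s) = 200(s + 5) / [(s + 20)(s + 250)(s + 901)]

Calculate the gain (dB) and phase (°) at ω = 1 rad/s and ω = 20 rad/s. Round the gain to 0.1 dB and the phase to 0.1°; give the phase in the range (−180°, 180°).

At s = jω = j1:
zero (s+5): 5 + j1 → |·| = √(5²+1²) = √26 ≈ 5.099, ∠ = arctan(1/5) ≈ 11.31°
pole (s+20): 20 + j1 → |·| = √(20²+1²) = √401 ≈ 20.025, ∠ = arctan(1/20) ≈ 2.86°
pole (s+250): 250 + j1 → |·| = √(250²+1²) = √62501 ≈ 250, ∠ = arctan(1/250) ≈ 0.23°
pole (s+901): 901 + j1 → |·| = √(901²+1²) = √811802 ≈ 901, ∠ = arctan(1/901) ≈ 0.06°
|T| = 200 · 5.099 / 4.5106e+06 ≈ 0.00022609
Gain = 20 log₁₀(0.00022609) ≈ -72.91 dB
∠T = 11.31° − 3.15° = 8.16°

At s = jω = j20:
zero (s+5): 5 + j20 → |·| = √(5²+20²) = √425 ≈ 20.616, ∠ = arctan(20/5) ≈ 75.96°
pole (s+20): 20 + j20 → |·| = √(20²+20²) = √800 ≈ 28.284, ∠ = arctan(20/20) ≈ 45.00°
pole (s+250): 250 + j20 → |·| = √(250²+20²) = √62900 ≈ 250.8, ∠ = arctan(20/250) ≈ 4.57°
pole (s+901): 901 + j20 → |·| = √(901²+20²) = √812201 ≈ 901.22, ∠ = arctan(20/901) ≈ 1.27°
|T| = 200 · 20.616 / 6.3929e+06 ≈ 0.00064497
Gain = 20 log₁₀(0.00064497) ≈ -63.81 dB
∠T = 75.96° − 50.84° = 25.12°

ω = 1: -72.9 dB, 8.2°; ω = 20: -63.8 dB, 25.1°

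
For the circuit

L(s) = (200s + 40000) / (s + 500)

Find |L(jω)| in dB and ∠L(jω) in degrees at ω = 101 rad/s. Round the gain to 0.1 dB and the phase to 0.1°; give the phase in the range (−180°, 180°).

38.9 dB, 15.4°

Substitute s = j101:
Numerator: 200(j101) + 40000 = 40000 + j20200
Denominator: (j101) + 500 = 500 + j101
|N| = √(40000² + 20200²) ≈ 44811, ∠N ≈ 26.79°
|D| = √(500² + 101²) ≈ 510.1, ∠D ≈ 11.42°
|L| = 44811 / 510.1 ≈ 87.847
Gain = 20 log₁₀(87.847) ≈ 38.87 dB
∠L = 26.79° − 11.42° = 15.37°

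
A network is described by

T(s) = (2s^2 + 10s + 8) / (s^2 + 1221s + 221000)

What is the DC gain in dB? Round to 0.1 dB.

T(0) = 8 / 221000 ≈ 3.6199e-05
20 log₁₀(3.6199e-05) ≈ -88.83 dB

-88.8 dB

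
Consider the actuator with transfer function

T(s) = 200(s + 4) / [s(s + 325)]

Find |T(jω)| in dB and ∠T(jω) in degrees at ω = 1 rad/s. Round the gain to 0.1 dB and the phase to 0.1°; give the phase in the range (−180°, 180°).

At s = jω = j1:
zero (s+4): 4 + j1 → |·| = √(4²+1²) = √17 ≈ 4.1231, ∠ = arctan(1/4) ≈ 14.04°
pole (s+325): 325 + j1 → |·| = √(325²+1²) = √105626 ≈ 325, ∠ = arctan(1/325) ≈ 0.18°
pole at origin: |s| = 1, ∠ = 90.00° (in denominator)
|T| = 200 · 4.1231 / 325 ≈ 2.5373
Gain = 20 log₁₀(2.5373) ≈ 8.09 dB
∠T = 14.04° − 90.18° = -76.14°

8.1 dB, -76.1°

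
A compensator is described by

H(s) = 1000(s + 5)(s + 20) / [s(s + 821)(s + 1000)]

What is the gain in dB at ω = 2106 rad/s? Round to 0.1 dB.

-8.0 dB

At s = jω = j2106:
zero (s+5): 5 + j2106 → |·| = √(5²+2106²) = √4435261 ≈ 2106, ∠ = arctan(2106/5) ≈ 89.86°
zero (s+20): 20 + j2106 → |·| = √(20²+2106²) = √4435636 ≈ 2106.1, ∠ = arctan(2106/20) ≈ 89.46°
pole (s+821): 821 + j2106 → |·| = √(821²+2106²) = √5109277 ≈ 2260.4, ∠ = arctan(2106/821) ≈ 68.70°
pole (s+1000): 1000 + j2106 → |·| = √(1000²+2106²) = √5435236 ≈ 2331.4, ∠ = arctan(2106/1000) ≈ 64.60°
pole at origin: |s| = 2106, ∠ = 90.00° (in denominator)
|H| = 1000 · 4.4354e+06 / 1.1098e+10 ≈ 0.39966
Gain = 20 log₁₀(0.39966) ≈ -7.97 dB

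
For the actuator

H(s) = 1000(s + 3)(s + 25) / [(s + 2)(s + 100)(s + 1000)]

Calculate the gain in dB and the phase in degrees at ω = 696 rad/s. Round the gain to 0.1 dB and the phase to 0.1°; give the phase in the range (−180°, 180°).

-1.8 dB, -28.8°

At s = jω = j696:
zero (s+3): 3 + j696 → |·| = √(3²+696²) = √484425 ≈ 696.01, ∠ = arctan(696/3) ≈ 89.75°
zero (s+25): 25 + j696 → |·| = √(25²+696²) = √485041 ≈ 696.45, ∠ = arctan(696/25) ≈ 87.94°
pole (s+2): 2 + j696 → |·| = √(2²+696²) = √484420 ≈ 696, ∠ = arctan(696/2) ≈ 89.84°
pole (s+100): 100 + j696 → |·| = √(100²+696²) = √494416 ≈ 703.15, ∠ = arctan(696/100) ≈ 81.82°
pole (s+1000): 1000 + j696 → |·| = √(1000²+696²) = √1484416 ≈ 1218.4, ∠ = arctan(696/1000) ≈ 34.84°
|H| = 1000 · 4.8474e+05 / 5.9628e+08 ≈ 0.81294
Gain = 20 log₁₀(0.81294) ≈ -1.80 dB
∠H = 177.69° − 206.50° = -28.81°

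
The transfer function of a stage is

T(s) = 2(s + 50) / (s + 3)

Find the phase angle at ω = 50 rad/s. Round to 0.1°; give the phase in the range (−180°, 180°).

At s = jω = j50:
zero (s+50): 50 + j50 → |·| = √(50²+50²) = √5000 ≈ 70.711, ∠ = arctan(50/50) ≈ 45.00°
pole (s+3): 3 + j50 → |·| = √(3²+50²) = √2509 ≈ 50.09, ∠ = arctan(50/3) ≈ 86.57°
∠T = 45.00° − 86.57° = -41.57°

-41.6°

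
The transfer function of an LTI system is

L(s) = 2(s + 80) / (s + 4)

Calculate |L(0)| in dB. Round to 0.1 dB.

32.0 dB

L(0) = 2·80 / (4) = 40
20 log₁₀(40) ≈ 32.04 dB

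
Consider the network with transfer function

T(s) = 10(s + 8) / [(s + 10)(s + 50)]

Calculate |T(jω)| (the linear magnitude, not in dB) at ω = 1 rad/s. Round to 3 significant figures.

0.160

At s = jω = j1:
zero (s+8): 8 + j1 → |·| = √(8²+1²) = √65 ≈ 8.0623, ∠ = arctan(1/8) ≈ 7.13°
pole (s+10): 10 + j1 → |·| = √(10²+1²) = √101 ≈ 10.05, ∠ = arctan(1/10) ≈ 5.71°
pole (s+50): 50 + j1 → |·| = √(50²+1²) = √2501 ≈ 50.01, ∠ = arctan(1/50) ≈ 1.15°
|T| = 10 · 8.0623 / 502.6 ≈ 0.16041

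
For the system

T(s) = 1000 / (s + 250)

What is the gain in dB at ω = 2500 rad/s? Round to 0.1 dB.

-8.0 dB

At s = jω = j2500:
pole (s+250): 250 + j2500 → |·| = √(250²+2500²) = √6312500 ≈ 2512.5, ∠ = arctan(2500/250) ≈ 84.29°
|T| = 1000 / 2512.5 ≈ 0.39801
Gain = 20 log₁₀(0.39801) ≈ -8.00 dB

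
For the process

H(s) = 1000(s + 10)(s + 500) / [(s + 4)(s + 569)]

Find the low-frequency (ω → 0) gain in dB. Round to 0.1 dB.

66.8 dB

H(0) = 1000·10·500 / (4·569) ≈ 2196.8
20 log₁₀(2196.8) ≈ 66.84 dB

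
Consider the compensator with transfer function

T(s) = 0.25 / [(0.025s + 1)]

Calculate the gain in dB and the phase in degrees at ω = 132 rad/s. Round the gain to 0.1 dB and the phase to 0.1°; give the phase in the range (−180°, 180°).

-22.8 dB, -73.1°

At ω = 132 rad/s:
pole (1 + j132·0.025) = 1 + j3.3 → |·| ≈ 3.4482, ∠ ≈ 73.14°
|T| = 0.25 · 1 / (3.4482) ≈ 0.072502
Gain = 20 log₁₀(0.072502) ≈ -22.79 dB
∠T = (0°) − (73.14°) = -73.14°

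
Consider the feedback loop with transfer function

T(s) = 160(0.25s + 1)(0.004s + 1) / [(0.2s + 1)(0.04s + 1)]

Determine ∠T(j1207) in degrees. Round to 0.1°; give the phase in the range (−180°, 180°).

-10.5°

At ω = 1207 rad/s:
zero (1 + j1207·0.25) = 1 + j301.75 → |·| ≈ 301.75, ∠ ≈ 89.81°
zero (1 + j1207·0.004) = 1 + j4.828 → |·| ≈ 4.9305, ∠ ≈ 78.30°
pole (1 + j1207·0.2) = 1 + j241.4 → |·| ≈ 241.4, ∠ ≈ 89.76°
pole (1 + j1207·0.04) = 1 + j48.28 → |·| ≈ 48.29, ∠ ≈ 88.81°
∠T = (89.81° + 78.30°) − (89.76° + 88.81°) = -10.46°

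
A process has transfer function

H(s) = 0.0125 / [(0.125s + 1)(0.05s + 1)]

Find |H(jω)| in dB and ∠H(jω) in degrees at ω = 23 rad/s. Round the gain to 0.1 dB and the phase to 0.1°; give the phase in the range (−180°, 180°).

At ω = 23 rad/s:
pole (1 + j23·0.125) = 1 + j2.875 → |·| ≈ 3.0439, ∠ ≈ 70.82°
pole (1 + j23·0.05) = 1 + j1.15 → |·| ≈ 1.524, ∠ ≈ 48.99°
|H| = 0.0125 · 1 / (3.0439 · 1.524) ≈ 0.0026946
Gain = 20 log₁₀(0.0026946) ≈ -51.39 dB
∠H = (0°) − (70.82° + 48.99°) = -119.81°

-51.4 dB, -119.8°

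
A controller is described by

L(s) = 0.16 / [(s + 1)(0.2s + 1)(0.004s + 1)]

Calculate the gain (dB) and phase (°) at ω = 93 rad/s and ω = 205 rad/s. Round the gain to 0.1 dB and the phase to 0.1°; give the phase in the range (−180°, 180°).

ω = 93: -81.3 dB, 163.3°; ω = 205: -96.6 dB, 142.3°

At ω = 93 rad/s:
pole (1 + j93·1) = 1 + j93 → |·| ≈ 93.005, ∠ ≈ 89.38°
pole (1 + j93·0.2) = 1 + j18.6 → |·| ≈ 18.627, ∠ ≈ 86.92°
pole (1 + j93·0.004) = 1 + j0.372 → |·| ≈ 1.067, ∠ ≈ 20.41°
|L| = 0.16 · 1 / (93.005 · 18.627 · 1.067) ≈ 8.6558e-05
Gain = 20 log₁₀(8.6558e-05) ≈ -81.25 dB
∠L = (0°) − (89.38° + 86.92° + 20.41°) = -196.71° ≡ 163.29° (principal value)

At ω = 205 rad/s:
pole (1 + j205·1) = 1 + j205 → |·| ≈ 205, ∠ ≈ 89.72°
pole (1 + j205·0.2) = 1 + j41 → |·| ≈ 41.012, ∠ ≈ 88.60°
pole (1 + j205·0.004) = 1 + j0.82 → |·| ≈ 1.2932, ∠ ≈ 39.35°
|L| = 0.16 · 1 / (205 · 41.012 · 1.2932) ≈ 1.4716e-05
Gain = 20 log₁₀(1.4716e-05) ≈ -96.64 dB
∠L = (0°) − (89.72° + 88.60° + 39.35°) = -217.67° ≡ 142.33° (principal value)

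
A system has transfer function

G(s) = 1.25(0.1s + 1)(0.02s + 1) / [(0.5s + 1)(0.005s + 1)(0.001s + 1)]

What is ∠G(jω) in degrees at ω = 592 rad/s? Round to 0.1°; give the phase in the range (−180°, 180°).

At ω = 592 rad/s:
zero (1 + j592·0.1) = 1 + j59.2 → |·| ≈ 59.208, ∠ ≈ 89.03°
zero (1 + j592·0.02) = 1 + j11.84 → |·| ≈ 11.882, ∠ ≈ 85.17°
pole (1 + j592·0.5) = 1 + j296 → |·| ≈ 296, ∠ ≈ 89.81°
pole (1 + j592·0.005) = 1 + j2.96 → |·| ≈ 3.1244, ∠ ≈ 71.33°
pole (1 + j592·0.001) = 1 + j0.592 → |·| ≈ 1.1621, ∠ ≈ 30.63°
∠G = (89.03° + 85.17°) − (89.81° + 71.33° + 30.63°) = -17.57°

-17.6°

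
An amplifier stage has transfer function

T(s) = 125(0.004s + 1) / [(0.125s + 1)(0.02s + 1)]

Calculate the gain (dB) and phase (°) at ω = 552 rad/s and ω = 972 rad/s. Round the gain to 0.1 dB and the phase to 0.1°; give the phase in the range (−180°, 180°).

At ω = 552 rad/s:
zero (1 + j552·0.004) = 1 + j2.208 → |·| ≈ 2.4239, ∠ ≈ 65.63°
pole (1 + j552·0.125) = 1 + j69 → |·| ≈ 69.007, ∠ ≈ 89.17°
pole (1 + j552·0.02) = 1 + j11.04 → |·| ≈ 11.085, ∠ ≈ 84.82°
|T| = 125 · 2.4239 / (69.007 · 11.085) ≈ 0.39609
Gain = 20 log₁₀(0.39609) ≈ -8.04 dB
∠T = (65.63°) − (89.17° + 84.82°) = -108.36°

At ω = 972 rad/s:
zero (1 + j972·0.004) = 1 + j3.888 → |·| ≈ 4.0145, ∠ ≈ 75.58°
pole (1 + j972·0.125) = 1 + j121.5 → |·| ≈ 121.5, ∠ ≈ 89.53°
pole (1 + j972·0.02) = 1 + j19.44 → |·| ≈ 19.466, ∠ ≈ 87.06°
|T| = 125 · 4.0145 / (121.5 · 19.466) ≈ 0.21217
Gain = 20 log₁₀(0.21217) ≈ -13.47 dB
∠T = (75.58°) − (89.53° + 87.06°) = -101.01°

ω = 552: -8.0 dB, -108.4°; ω = 972: -13.5 dB, -101.0°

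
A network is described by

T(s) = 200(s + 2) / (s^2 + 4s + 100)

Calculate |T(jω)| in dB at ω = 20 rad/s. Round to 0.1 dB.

22.2 dB

At s = jω = j20:
zero (s+2): 2 + j20 → |·| = √(2²+20²) = √404 ≈ 20.1, ∠ = arctan(20/2) ≈ 84.29°
quadratic: (j20)² + 4·j20 + 100 = -300 + j80 → |·| ≈ 310.48, ∠ ≈ 165.07°
|T| = 200 · 20.1 / 310.48 ≈ 12.948
Gain = 20 log₁₀(12.948) ≈ 22.24 dB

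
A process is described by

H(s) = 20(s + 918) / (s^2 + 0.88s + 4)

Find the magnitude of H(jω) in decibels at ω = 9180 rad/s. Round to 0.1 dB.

At s = jω = j9180:
zero (s+918): 918 + j9180 → |·| = √(918²+9180²) = √85115124 ≈ 9225.8, ∠ = arctan(9180/918) ≈ 84.29°
quadratic: (j9180)² + 0.88·j9180 + 4 = -84272396 + j8078.4 → |·| ≈ 8.4272e+07, ∠ ≈ 179.99°
|H| = 20 · 9225.8 / 8.4272e+07 ≈ 0.0021895
Gain = 20 log₁₀(0.0021895) ≈ -53.19 dB

-53.2 dB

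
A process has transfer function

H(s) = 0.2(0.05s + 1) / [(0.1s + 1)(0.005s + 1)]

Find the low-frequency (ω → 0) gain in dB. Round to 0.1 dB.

-14.0 dB

H(0) = 0.2 · 1 / 1 = 0.2
20 log₁₀(0.2) ≈ -13.98 dB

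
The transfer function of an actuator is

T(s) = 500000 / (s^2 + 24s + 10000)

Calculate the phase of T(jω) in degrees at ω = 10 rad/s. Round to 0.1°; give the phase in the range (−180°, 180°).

-1.4°

At s = jω = j10:
quadratic: (j10)² + 24·j10 + 10000 = 9900 + j240 → |·| ≈ 9902.9, ∠ ≈ 1.39°
∠T = 0.00° − 1.39° = -1.39°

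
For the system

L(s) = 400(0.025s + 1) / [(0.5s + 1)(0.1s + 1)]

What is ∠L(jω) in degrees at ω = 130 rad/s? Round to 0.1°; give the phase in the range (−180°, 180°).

At ω = 130 rad/s:
zero (1 + j130·0.025) = 1 + j3.25 → |·| ≈ 3.4004, ∠ ≈ 72.90°
pole (1 + j130·0.5) = 1 + j65 → |·| ≈ 65.008, ∠ ≈ 89.12°
pole (1 + j130·0.1) = 1 + j13 → |·| ≈ 13.038, ∠ ≈ 85.60°
∠L = (72.90°) − (89.12° + 85.60°) = -101.82°

-101.8°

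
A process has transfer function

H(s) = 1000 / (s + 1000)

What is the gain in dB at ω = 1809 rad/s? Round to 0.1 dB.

Substitute s = j1809:
Numerator: 1000 = 1000 + j0
Denominator: (j1809) + 1000 = 1000 + j1809
|N| = √(1000² + 0²) ≈ 1000, ∠N ≈ 0.00°
|D| = √(1000² + 1809²) ≈ 2067, ∠D ≈ 61.07°
|H| = 1000 / 2067 ≈ 0.48379
Gain = 20 log₁₀(0.48379) ≈ -6.31 dB

-6.3 dB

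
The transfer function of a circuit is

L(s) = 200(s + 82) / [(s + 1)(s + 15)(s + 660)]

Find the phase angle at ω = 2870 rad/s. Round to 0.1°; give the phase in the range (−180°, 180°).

At s = jω = j2870:
zero (s+82): 82 + j2870 → |·| = √(82²+2870²) = √8243624 ≈ 2871.2, ∠ = arctan(2870/82) ≈ 88.36°
pole (s+1): 1 + j2870 → |·| = √(1²+2870²) = √8236901 ≈ 2870, ∠ = arctan(2870/1) ≈ 89.98°
pole (s+15): 15 + j2870 → |·| = √(15²+2870²) = √8237125 ≈ 2870, ∠ = arctan(2870/15) ≈ 89.70°
pole (s+660): 660 + j2870 → |·| = √(660²+2870²) = √8672500 ≈ 2944.9, ∠ = arctan(2870/660) ≈ 77.05°
∠L = 88.36° − 256.73° = -168.37°

-168.4°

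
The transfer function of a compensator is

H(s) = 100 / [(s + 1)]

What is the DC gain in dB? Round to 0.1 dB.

40.0 dB

H(0) = 100 · 1 / 1 = 100
20 log₁₀(100) ≈ 40.00 dB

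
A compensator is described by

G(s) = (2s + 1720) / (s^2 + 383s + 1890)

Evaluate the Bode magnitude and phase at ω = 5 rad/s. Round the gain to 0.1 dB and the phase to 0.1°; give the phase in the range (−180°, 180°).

-3.8 dB, -45.4°

Substitute s = j5:
Numerator: 2(j5) + 1720 = 1720 + j10
Denominator: (j5)^2 + 383(j5) + 1890 = 1865 + j1915
|N| = √(1720² + 10²) ≈ 1720, ∠N ≈ 0.33°
|D| = √(1865² + 1915²) ≈ 2673.1, ∠D ≈ 45.76°
|G| = 1720 / 2673.1 ≈ 0.64345
Gain = 20 log₁₀(0.64345) ≈ -3.83 dB
∠G = 0.33° − 45.76° = -45.43°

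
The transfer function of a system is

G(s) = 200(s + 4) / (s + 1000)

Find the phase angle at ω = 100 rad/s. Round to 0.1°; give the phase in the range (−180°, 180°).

82.0°

At s = jω = j100:
zero (s+4): 4 + j100 → |·| = √(4²+100²) = √10016 ≈ 100.08, ∠ = arctan(100/4) ≈ 87.71°
pole (s+1000): 1000 + j100 → |·| = √(1000²+100²) = √1010000 ≈ 1005, ∠ = arctan(100/1000) ≈ 5.71°
∠G = 87.71° − 5.71° = 82.00°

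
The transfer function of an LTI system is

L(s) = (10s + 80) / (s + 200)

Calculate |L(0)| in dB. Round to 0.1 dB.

-8.0 dB

L(0) = 80 / 200 = 0.4
20 log₁₀(0.4) ≈ -7.96 dB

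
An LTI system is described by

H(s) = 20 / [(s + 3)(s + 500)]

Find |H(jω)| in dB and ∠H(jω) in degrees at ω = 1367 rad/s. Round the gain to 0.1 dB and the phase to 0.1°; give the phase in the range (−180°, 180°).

-100.0 dB, -159.8°

At s = jω = j1367:
pole (s+3): 3 + j1367 → |·| = √(3²+1367²) = √1868698 ≈ 1367, ∠ = arctan(1367/3) ≈ 89.87°
pole (s+500): 500 + j1367 → |·| = √(500²+1367²) = √2118689 ≈ 1455.6, ∠ = arctan(1367/500) ≈ 69.91°
|H| = 20 / 1.9898e+06 ≈ 1.0051e-05
Gain = 20 log₁₀(1.0051e-05) ≈ -99.96 dB
∠H = 0.00° − 159.78° = -159.78°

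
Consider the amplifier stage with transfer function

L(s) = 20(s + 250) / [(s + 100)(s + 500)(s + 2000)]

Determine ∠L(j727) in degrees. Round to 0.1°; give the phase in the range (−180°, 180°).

At s = jω = j727:
zero (s+250): 250 + j727 → |·| = √(250²+727²) = √591029 ≈ 768.78, ∠ = arctan(727/250) ≈ 71.02°
pole (s+100): 100 + j727 → |·| = √(100²+727²) = √538529 ≈ 733.85, ∠ = arctan(727/100) ≈ 82.17°
pole (s+500): 500 + j727 → |·| = √(500²+727²) = √778529 ≈ 882.34, ∠ = arctan(727/500) ≈ 55.48°
pole (s+2000): 2000 + j727 → |·| = √(2000²+727²) = √4528529 ≈ 2128, ∠ = arctan(727/2000) ≈ 19.98°
∠L = 71.02° − 157.63° = -86.61°

-86.6°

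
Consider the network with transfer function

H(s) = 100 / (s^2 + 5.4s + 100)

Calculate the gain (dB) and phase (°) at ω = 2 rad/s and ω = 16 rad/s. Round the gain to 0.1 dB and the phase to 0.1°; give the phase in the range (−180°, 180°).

At s = jω = j2:
quadratic: (j2)² + 5.4·j2 + 100 = 96 + j10.8 → |·| ≈ 96.606, ∠ ≈ 6.42°
|H| = 100 / 96.606 ≈ 1.0351
Gain = 20 log₁₀(1.0351) ≈ 0.30 dB
∠H = 0.00° − 6.42° = -6.42°

At s = jω = j16:
quadratic: (j16)² + 5.4·j16 + 100 = -156 + j86.4 → |·| ≈ 178.33, ∠ ≈ 151.02°
|H| = 100 / 178.33 ≈ 0.56076
Gain = 20 log₁₀(0.56076) ≈ -5.02 dB
∠H = 0.00° − 151.02° = -151.02°

ω = 2: 0.3 dB, -6.4°; ω = 16: -5.0 dB, -151.0°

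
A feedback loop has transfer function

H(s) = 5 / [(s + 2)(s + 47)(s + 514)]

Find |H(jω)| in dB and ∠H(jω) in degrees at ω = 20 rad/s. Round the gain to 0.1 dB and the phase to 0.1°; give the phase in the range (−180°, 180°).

-100.5 dB, -109.6°

At s = jω = j20:
pole (s+2): 2 + j20 → |·| = √(2²+20²) = √404 ≈ 20.1, ∠ = arctan(20/2) ≈ 84.29°
pole (s+47): 47 + j20 → |·| = √(47²+20²) = √2609 ≈ 51.078, ∠ = arctan(20/47) ≈ 23.05°
pole (s+514): 514 + j20 → |·| = √(514²+20²) = √264596 ≈ 514.39, ∠ = arctan(20/514) ≈ 2.23°
|H| = 5 / 5.2811e+05 ≈ 9.4677e-06
Gain = 20 log₁₀(9.4677e-06) ≈ -100.48 dB
∠H = 0.00° − 109.57° = -109.57°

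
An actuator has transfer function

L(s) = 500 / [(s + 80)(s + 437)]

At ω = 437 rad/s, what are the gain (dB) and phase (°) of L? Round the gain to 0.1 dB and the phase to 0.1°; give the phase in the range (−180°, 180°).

At s = jω = j437:
pole (s+80): 80 + j437 → |·| = √(80²+437²) = √197369 ≈ 444.26, ∠ = arctan(437/80) ≈ 79.63°
pole (s+437): 437 + j437 → |·| = √(437²+437²) = √381938 ≈ 618.01, ∠ = arctan(437/437) ≈ 45.00°
|L| = 500 / 2.7456e+05 ≈ 0.0018211
Gain = 20 log₁₀(0.0018211) ≈ -54.79 dB
∠L = 0.00° − 124.63° = -124.63°

-54.8 dB, -124.6°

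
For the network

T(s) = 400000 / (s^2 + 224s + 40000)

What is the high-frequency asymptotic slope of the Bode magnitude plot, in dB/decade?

Each pole contributes −20 dB/decade at high frequency; each zero contributes +20 dB/decade.
Net: 0 zero(s) − 2 pole(s) → -40 dB/decade.

-40 dB/decade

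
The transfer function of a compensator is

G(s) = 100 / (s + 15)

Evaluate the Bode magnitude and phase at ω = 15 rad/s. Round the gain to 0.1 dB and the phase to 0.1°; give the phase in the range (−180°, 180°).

Substitute s = j15:
Numerator: 100 = 100 + j0
Denominator: (j15) + 15 = 15 + j15
|N| = √(100² + 0²) ≈ 100, ∠N ≈ 0.00°
|D| = √(15² + 15²) ≈ 21.213, ∠D ≈ 45.00°
|G| = 100 / 21.213 ≈ 4.7141
Gain = 20 log₁₀(4.7141) ≈ 13.47 dB
∠G = 0.00° − 45.00° = -45.00°

13.5 dB, -45.0°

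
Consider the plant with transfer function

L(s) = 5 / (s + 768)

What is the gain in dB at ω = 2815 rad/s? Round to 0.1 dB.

-55.3 dB

Substitute s = j2815:
Numerator: 5 = 5 + j0
Denominator: (j2815) + 768 = 768 + j2815
|N| = √(5² + 0²) ≈ 5, ∠N ≈ 0.00°
|D| = √(768² + 2815²) ≈ 2917.9, ∠D ≈ 74.74°
|L| = 5 / 2917.9 ≈ 0.0017136
Gain = 20 log₁₀(0.0017136) ≈ -55.32 dB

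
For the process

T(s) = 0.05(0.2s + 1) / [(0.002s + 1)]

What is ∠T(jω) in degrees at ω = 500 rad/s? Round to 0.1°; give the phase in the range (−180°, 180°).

44.4°

At ω = 500 rad/s:
zero (1 + j500·0.2) = 1 + j100 → |·| ≈ 100, ∠ ≈ 89.43°
pole (1 + j500·0.002) = 1 + j1 → |·| ≈ 1.4142, ∠ ≈ 45.00°
∠T = (89.43°) − (45.00°) = 44.43°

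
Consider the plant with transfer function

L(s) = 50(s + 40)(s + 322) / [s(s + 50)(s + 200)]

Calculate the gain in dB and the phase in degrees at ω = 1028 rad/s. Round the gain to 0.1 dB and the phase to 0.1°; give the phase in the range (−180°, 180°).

-26.0 dB, -95.8°

At s = jω = j1028:
zero (s+40): 40 + j1028 → |·| = √(40²+1028²) = √1058384 ≈ 1028.8, ∠ = arctan(1028/40) ≈ 87.77°
zero (s+322): 322 + j1028 → |·| = √(322²+1028²) = √1160468 ≈ 1077.3, ∠ = arctan(1028/322) ≈ 72.61°
pole (s+50): 50 + j1028 → |·| = √(50²+1028²) = √1059284 ≈ 1029.2, ∠ = arctan(1028/50) ≈ 87.22°
pole (s+200): 200 + j1028 → |·| = √(200²+1028²) = √1096784 ≈ 1047.3, ∠ = arctan(1028/200) ≈ 78.99°
pole at origin: |s| = 1028, ∠ = 90.00° (in denominator)
|L| = 50 · 1.1083e+06 / 1.1081e+09 ≈ 0.050009
Gain = 20 log₁₀(0.050009) ≈ -26.02 dB
∠L = 160.38° − 256.21° = -95.83°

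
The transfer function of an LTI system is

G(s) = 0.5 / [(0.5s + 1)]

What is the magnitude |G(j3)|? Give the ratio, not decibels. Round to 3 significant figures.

At ω = 3 rad/s:
pole (1 + j3·0.5) = 1 + j1.5 → |·| ≈ 1.8028, ∠ ≈ 56.31°
|G| = 0.5 · 1 / (1.8028) ≈ 0.27735

0.277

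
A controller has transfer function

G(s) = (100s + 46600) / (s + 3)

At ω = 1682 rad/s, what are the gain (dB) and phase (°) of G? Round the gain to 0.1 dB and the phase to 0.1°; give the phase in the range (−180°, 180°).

40.3 dB, -15.4°

Substitute s = j1682:
Numerator: 100(j1682) + 46600 = 46600 + j168200
Denominator: (j1682) + 3 = 3 + j1682
|N| = √(46600² + 168200²) ≈ 1.7454e+05, ∠N ≈ 74.51°
|D| = √(3² + 1682²) ≈ 1682, ∠D ≈ 89.90°
|G| = 1.7454e+05 / 1682 ≈ 103.77
Gain = 20 log₁₀(103.77) ≈ 40.32 dB
∠G = 74.51° − 89.90° = -15.39°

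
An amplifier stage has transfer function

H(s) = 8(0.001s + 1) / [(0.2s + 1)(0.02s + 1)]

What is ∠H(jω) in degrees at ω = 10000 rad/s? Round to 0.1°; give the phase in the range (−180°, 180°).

At ω = 10000 rad/s:
zero (1 + j10000·0.001) = 1 + j10 → |·| ≈ 10.05, ∠ ≈ 84.29°
pole (1 + j10000·0.2) = 1 + j2000 → |·| ≈ 2000, ∠ ≈ 89.97°
pole (1 + j10000·0.02) = 1 + j200 → |·| ≈ 200, ∠ ≈ 89.71°
∠H = (84.29°) − (89.97° + 89.71°) = -95.39°

-95.4°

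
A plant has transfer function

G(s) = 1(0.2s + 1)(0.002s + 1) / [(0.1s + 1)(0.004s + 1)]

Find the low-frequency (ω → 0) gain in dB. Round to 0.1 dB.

0.0 dB

G(0) = 1 · 1 / 1 = 1
20 log₁₀(1) ≈ 0.00 dB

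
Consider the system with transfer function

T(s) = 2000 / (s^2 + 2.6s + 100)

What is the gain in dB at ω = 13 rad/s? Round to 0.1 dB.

28.3 dB

At s = jω = j13:
quadratic: (j13)² + 2.6·j13 + 100 = -69 + j33.8 → |·| ≈ 76.834, ∠ ≈ 153.90°
|T| = 2000 / 76.834 ≈ 26.03
Gain = 20 log₁₀(26.03) ≈ 28.31 dB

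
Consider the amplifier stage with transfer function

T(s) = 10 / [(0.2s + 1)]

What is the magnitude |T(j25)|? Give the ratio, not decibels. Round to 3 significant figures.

1.96

At ω = 25 rad/s:
pole (1 + j25·0.2) = 1 + j5 → |·| ≈ 5.099, ∠ ≈ 78.69°
|T| = 10 · 1 / (5.099) ≈ 1.9612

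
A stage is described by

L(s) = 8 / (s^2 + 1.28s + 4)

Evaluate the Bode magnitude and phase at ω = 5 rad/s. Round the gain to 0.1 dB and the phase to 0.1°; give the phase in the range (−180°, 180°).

At s = jω = j5:
quadratic: (j5)² + 1.28·j5 + 4 = -21 + j6.4 → |·| ≈ 21.954, ∠ ≈ 163.05°
|L| = 8 / 21.954 ≈ 0.3644
Gain = 20 log₁₀(0.3644) ≈ -8.77 dB
∠L = 0.00° − 163.05° = -163.05°

-8.8 dB, -163.1°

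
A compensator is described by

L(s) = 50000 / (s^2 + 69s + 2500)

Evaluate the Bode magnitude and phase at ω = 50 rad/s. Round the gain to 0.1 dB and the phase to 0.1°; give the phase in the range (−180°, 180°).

23.2 dB, -90.0°

At s = jω = j50:
quadratic: (j50)² + 69·j50 + 2500 = 0 + j3450 → |·| ≈ 3450, ∠ ≈ 90.00°
|L| = 50000 / 3450 ≈ 14.493
Gain = 20 log₁₀(14.493) ≈ 23.22 dB
∠L = 0.00° − 90.00° = -90.00°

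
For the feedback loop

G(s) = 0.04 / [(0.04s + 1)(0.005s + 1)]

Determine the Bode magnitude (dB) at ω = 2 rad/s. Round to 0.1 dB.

At ω = 2 rad/s:
pole (1 + j2·0.04) = 1 + j0.08 → |·| ≈ 1.0032, ∠ ≈ 4.57°
pole (1 + j2·0.005) = 1 + j0.01 → |·| ≈ 1, ∠ ≈ 0.57°
|G| = 0.04 · 1 / (1.0032 · 1) ≈ 0.039872
Gain = 20 log₁₀(0.039872) ≈ -27.99 dB

-28.0 dB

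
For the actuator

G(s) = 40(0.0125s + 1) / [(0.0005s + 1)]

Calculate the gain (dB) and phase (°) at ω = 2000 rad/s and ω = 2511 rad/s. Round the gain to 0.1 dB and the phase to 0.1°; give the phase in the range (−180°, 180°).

ω = 2000: 57.0 dB, 42.7°; ω = 2511: 57.9 dB, 36.7°

At ω = 2000 rad/s:
zero (1 + j2000·0.0125) = 1 + j25 → |·| ≈ 25.02, ∠ ≈ 87.71°
pole (1 + j2000·0.0005) = 1 + j1 → |·| ≈ 1.4142, ∠ ≈ 45.00°
|G| = 40 · 25.02 / (1.4142) ≈ 707.68
Gain = 20 log₁₀(707.68) ≈ 57.00 dB
∠G = (87.71°) − (45.00°) = 42.71°

At ω = 2511 rad/s:
zero (1 + j2511·0.0125) = 1 + j31.3875 → |·| ≈ 31.403, ∠ ≈ 88.18°
pole (1 + j2511·0.0005) = 1 + j1.2555 → |·| ≈ 1.6051, ∠ ≈ 51.46°
|G| = 40 · 31.403 / (1.6051) ≈ 782.58
Gain = 20 log₁₀(782.58) ≈ 57.87 dB
∠G = (88.18°) − (51.46°) = 36.72°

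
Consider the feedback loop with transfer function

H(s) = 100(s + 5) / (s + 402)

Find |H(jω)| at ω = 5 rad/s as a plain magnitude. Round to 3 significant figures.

At s = jω = j5:
zero (s+5): 5 + j5 → |·| = √(5²+5²) = √50 ≈ 7.0711, ∠ = arctan(5/5) ≈ 45.00°
pole (s+402): 402 + j5 → |·| = √(402²+5²) = √161629 ≈ 402.03, ∠ = arctan(5/402) ≈ 0.71°
|H| = 100 · 7.0711 / 402.03 ≈ 1.7588

1.76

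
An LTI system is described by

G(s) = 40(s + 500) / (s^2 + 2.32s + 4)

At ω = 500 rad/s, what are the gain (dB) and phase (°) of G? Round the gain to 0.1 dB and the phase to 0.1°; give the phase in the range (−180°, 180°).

At s = jω = j500:
zero (s+500): 500 + j500 → |·| = √(500²+500²) = √500000 ≈ 707.11, ∠ = arctan(500/500) ≈ 45.00°
quadratic: (j500)² + 2.32·j500 + 4 = -249996 + j1160 → |·| ≈ 2.5e+05, ∠ ≈ 179.73°
|G| = 40 · 707.11 / 2.5e+05 ≈ 0.11314
Gain = 20 log₁₀(0.11314) ≈ -18.93 dB
∠G = 45.00° − 179.73° = -134.73°

-18.9 dB, -134.7°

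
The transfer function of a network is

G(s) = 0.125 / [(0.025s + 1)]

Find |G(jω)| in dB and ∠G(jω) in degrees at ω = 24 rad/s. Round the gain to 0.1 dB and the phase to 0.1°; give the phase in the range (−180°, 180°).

At ω = 24 rad/s:
pole (1 + j24·0.025) = 1 + j0.6 → |·| ≈ 1.1662, ∠ ≈ 30.96°
|G| = 0.125 · 1 / (1.1662) ≈ 0.10719
Gain = 20 log₁₀(0.10719) ≈ -19.40 dB
∠G = (0°) − (30.96°) = -30.96°

-19.4 dB, -31.0°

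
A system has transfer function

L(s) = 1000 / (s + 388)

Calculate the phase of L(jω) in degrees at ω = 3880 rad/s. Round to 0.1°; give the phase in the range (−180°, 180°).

-84.3°

Substitute s = j3880:
Numerator: 1000 = 1000 + j0
Denominator: (j3880) + 388 = 388 + j3880
|N| = √(1000² + 0²) ≈ 1000, ∠N ≈ 0.00°
|D| = √(388² + 3880²) ≈ 3899.4, ∠D ≈ 84.29°
∠L = 0.00° − 84.29° = -84.29°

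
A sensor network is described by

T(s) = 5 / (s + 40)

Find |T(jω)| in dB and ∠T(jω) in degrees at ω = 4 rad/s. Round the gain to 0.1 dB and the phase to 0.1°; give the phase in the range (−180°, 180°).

Substitute s = j4:
Numerator: 5 = 5 + j0
Denominator: (j4) + 40 = 40 + j4
|N| = √(5² + 0²) ≈ 5, ∠N ≈ 0.00°
|D| = √(40² + 4²) ≈ 40.2, ∠D ≈ 5.71°
|T| = 5 / 40.2 ≈ 0.12438
Gain = 20 log₁₀(0.12438) ≈ -18.10 dB
∠T = 0.00° − 5.71° = -5.71°

-18.1 dB, -5.7°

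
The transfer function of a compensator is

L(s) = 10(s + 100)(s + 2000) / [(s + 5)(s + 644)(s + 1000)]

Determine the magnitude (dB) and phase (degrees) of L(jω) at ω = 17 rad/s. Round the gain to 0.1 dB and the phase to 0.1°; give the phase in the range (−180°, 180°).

At s = jω = j17:
zero (s+100): 100 + j17 → |·| = √(100²+17²) = √10289 ≈ 101.43, ∠ = arctan(17/100) ≈ 9.65°
zero (s+2000): 2000 + j17 → |·| = √(2000²+17²) = √4000289 ≈ 2000.1, ∠ = arctan(17/2000) ≈ 0.49°
pole (s+5): 5 + j17 → |·| = √(5²+17²) = √314 ≈ 17.72, ∠ = arctan(17/5) ≈ 73.61°
pole (s+644): 644 + j17 → |·| = √(644²+17²) = √415025 ≈ 644.22, ∠ = arctan(17/644) ≈ 1.51°
pole (s+1000): 1000 + j17 → |·| = √(1000²+17²) = √1000289 ≈ 1000.1, ∠ = arctan(17/1000) ≈ 0.97°
|L| = 10 · 2.0287e+05 / 1.1417e+07 ≈ 0.17769
Gain = 20 log₁₀(0.17769) ≈ -15.01 dB
∠L = 10.14° − 76.09° = -65.95°

-15.0 dB, -66.0°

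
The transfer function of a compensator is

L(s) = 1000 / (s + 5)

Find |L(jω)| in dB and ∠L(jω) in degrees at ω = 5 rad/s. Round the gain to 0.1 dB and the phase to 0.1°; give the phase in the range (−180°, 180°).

Substitute s = j5:
Numerator: 1000 = 1000 + j0
Denominator: (j5) + 5 = 5 + j5
|N| = √(1000² + 0²) ≈ 1000, ∠N ≈ 0.00°
|D| = √(5² + 5²) ≈ 7.0711, ∠D ≈ 45.00°
|L| = 1000 / 7.0711 ≈ 141.42
Gain = 20 log₁₀(141.42) ≈ 43.01 dB
∠L = 0.00° − 45.00° = -45.00°

43.0 dB, -45.0°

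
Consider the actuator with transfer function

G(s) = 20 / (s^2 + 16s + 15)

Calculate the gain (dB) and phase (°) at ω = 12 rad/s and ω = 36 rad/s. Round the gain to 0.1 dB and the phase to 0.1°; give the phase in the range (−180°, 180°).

ω = 12: -21.3 dB, -123.9°; ω = 36: -36.9 dB, -155.8°

Substitute s = j12:
Numerator: 20 = 20 + j0
Denominator: (j12)^2 + 16(j12) + 15 = -129 + j192
|N| = √(20² + 0²) ≈ 20, ∠N ≈ 0.00°
|D| = √(129² + 192²) ≈ 231.31, ∠D ≈ 123.90°
|G| = 20 / 231.31 ≈ 0.086464
Gain = 20 log₁₀(0.086464) ≈ -21.26 dB
∠G = 0.00° − 123.90° = -123.90°

Substitute s = j36:
Numerator: 20 = 20 + j0
Denominator: (j36)^2 + 16(j36) + 15 = -1281 + j576
|N| = √(20² + 0²) ≈ 20, ∠N ≈ 0.00°
|D| = √(1281² + 576²) ≈ 1404.5, ∠D ≈ 155.79°
|G| = 20 / 1404.5 ≈ 0.01424
Gain = 20 log₁₀(0.01424) ≈ -36.93 dB
∠G = 0.00° − 155.79° = -155.79°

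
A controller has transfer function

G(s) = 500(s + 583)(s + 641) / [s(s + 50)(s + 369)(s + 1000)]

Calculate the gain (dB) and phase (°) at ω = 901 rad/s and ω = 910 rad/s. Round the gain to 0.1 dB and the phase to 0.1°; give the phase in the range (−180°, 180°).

At s = jω = j901:
zero (s+583): 583 + j901 → |·| = √(583²+901²) = √1151690 ≈ 1073.2, ∠ = arctan(901/583) ≈ 57.09°
zero (s+641): 641 + j901 → |·| = √(641²+901²) = √1222682 ≈ 1105.7, ∠ = arctan(901/641) ≈ 54.57°
pole (s+50): 50 + j901 → |·| = √(50²+901²) = √814301 ≈ 902.39, ∠ = arctan(901/50) ≈ 86.82°
pole (s+369): 369 + j901 → |·| = √(369²+901²) = √947962 ≈ 973.63, ∠ = arctan(901/369) ≈ 67.73°
pole (s+1000): 1000 + j901 → |·| = √(1000²+901²) = √1811801 ≈ 1346, ∠ = arctan(901/1000) ≈ 42.02°
pole at origin: |s| = 901, ∠ = 90.00° (in denominator)
|G| = 500 · 1.1866e+06 / 1.0655e+12 ≈ 0.00055683
Gain = 20 log₁₀(0.00055683) ≈ -65.09 dB
∠G = 111.66° − 286.57° = -174.91°

At s = jω = j910:
zero (s+583): 583 + j910 → |·| = √(583²+910²) = √1167989 ≈ 1080.7, ∠ = arctan(910/583) ≈ 57.35°
zero (s+641): 641 + j910 → |·| = √(641²+910²) = √1238981 ≈ 1113.1, ∠ = arctan(910/641) ≈ 54.84°
pole (s+50): 50 + j910 → |·| = √(50²+910²) = √830600 ≈ 911.37, ∠ = arctan(910/50) ≈ 86.86°
pole (s+369): 369 + j910 → |·| = √(369²+910²) = √964261 ≈ 981.97, ∠ = arctan(910/369) ≈ 67.93°
pole (s+1000): 1000 + j910 → |·| = √(1000²+910²) = √1828100 ≈ 1352.1, ∠ = arctan(910/1000) ≈ 42.30°
pole at origin: |s| = 910, ∠ = 90.00° (in denominator)
|G| = 500 · 1.2029e+06 / 1.1011e+12 ≈ 0.00054623
Gain = 20 log₁₀(0.00054623) ≈ -65.25 dB
∠G = 112.19° − 287.09° = -174.90°

ω = 901: -65.1 dB, -174.9°; ω = 910: -65.3 dB, -174.9°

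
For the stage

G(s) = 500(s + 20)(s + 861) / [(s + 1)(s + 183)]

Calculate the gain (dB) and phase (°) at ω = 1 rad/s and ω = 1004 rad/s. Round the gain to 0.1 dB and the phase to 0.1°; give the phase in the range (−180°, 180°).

ω = 1: 90.5 dB, -42.4°; ω = 1004: 56.2 dB, -31.4°

At s = jω = j1:
zero (s+20): 20 + j1 → |·| = √(20²+1²) = √401 ≈ 20.025, ∠ = arctan(1/20) ≈ 2.86°
zero (s+861): 861 + j1 → |·| = √(861²+1²) = √741322 ≈ 861, ∠ = arctan(1/861) ≈ 0.07°
pole (s+1): 1 + j1 → |·| = √(1²+1²) = √2 ≈ 1.4142, ∠ = arctan(1/1) ≈ 45.00°
pole (s+183): 183 + j1 → |·| = √(183²+1²) = √33490 ≈ 183, ∠ = arctan(1/183) ≈ 0.31°
|G| = 500 · 17242 / 258.8 ≈ 33311
Gain = 20 log₁₀(33311) ≈ 90.45 dB
∠G = 2.93° − 45.31° = -42.38°

At s = jω = j1004:
zero (s+20): 20 + j1004 → |·| = √(20²+1004²) = √1008416 ≈ 1004.2, ∠ = arctan(1004/20) ≈ 88.86°
zero (s+861): 861 + j1004 → |·| = √(861²+1004²) = √1749337 ≈ 1322.6, ∠ = arctan(1004/861) ≈ 49.38°
pole (s+1): 1 + j1004 → |·| = √(1²+1004²) = √1008017 ≈ 1004, ∠ = arctan(1004/1) ≈ 89.94°
pole (s+183): 183 + j1004 → |·| = √(183²+1004²) = √1041505 ≈ 1020.5, ∠ = arctan(1004/183) ≈ 79.67°
|G| = 500 · 1.3282e+06 / 1.0246e+06 ≈ 648.16
Gain = 20 log₁₀(648.16) ≈ 56.23 dB
∠G = 138.24° − 169.61° = -31.37°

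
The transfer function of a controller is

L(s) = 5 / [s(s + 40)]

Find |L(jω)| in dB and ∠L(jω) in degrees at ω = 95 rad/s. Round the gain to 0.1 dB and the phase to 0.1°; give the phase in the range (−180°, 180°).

-65.8 dB, -157.2°

At s = jω = j95:
pole (s+40): 40 + j95 → |·| = √(40²+95²) = √10625 ≈ 103.08, ∠ = arctan(95/40) ≈ 67.17°
pole at origin: |s| = 95, ∠ = 90.00° (in denominator)
|L| = 5 / 9792.6 ≈ 0.00051059
Gain = 20 log₁₀(0.00051059) ≈ -65.84 dB
∠L = 0.00° − 157.17° = -157.17°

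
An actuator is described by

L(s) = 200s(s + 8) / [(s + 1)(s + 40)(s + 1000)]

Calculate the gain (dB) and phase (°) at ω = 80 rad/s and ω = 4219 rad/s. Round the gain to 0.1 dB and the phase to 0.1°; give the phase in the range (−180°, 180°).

At s = jω = j80:
zero (s+8): 8 + j80 → |·| = √(8²+80²) = √6464 ≈ 80.399, ∠ = arctan(80/8) ≈ 84.29°
zero at origin: s = j80 → |·| = 80, ∠ = 90.00°
pole (s+1): 1 + j80 → |·| = √(1²+80²) = √6401 ≈ 80.006, ∠ = arctan(80/1) ≈ 89.28°
pole (s+40): 40 + j80 → |·| = √(40²+80²) = √8000 ≈ 89.443, ∠ = arctan(80/40) ≈ 63.43°
pole (s+1000): 1000 + j80 → |·| = √(1000²+80²) = √1006400 ≈ 1003.2, ∠ = arctan(80/1000) ≈ 4.57°
|L| = 200 · 6431.9 / 7.1789e+06 ≈ 0.17919
Gain = 20 log₁₀(0.17919) ≈ -14.93 dB
∠L = 174.29° − 157.28° = 17.01°

At s = jω = j4219:
zero (s+8): 8 + j4219 → |·| = √(8²+4219²) = √17800025 ≈ 4219, ∠ = arctan(4219/8) ≈ 89.89°
zero at origin: s = j4219 → |·| = 4219, ∠ = 90.00°
pole (s+1): 1 + j4219 → |·| = √(1²+4219²) = √17799962 ≈ 4219, ∠ = arctan(4219/1) ≈ 89.99°
pole (s+40): 40 + j4219 → |·| = √(40²+4219²) = √17801561 ≈ 4219.2, ∠ = arctan(4219/40) ≈ 89.46°
pole (s+1000): 1000 + j4219 → |·| = √(1000²+4219²) = √18799961 ≈ 4335.9, ∠ = arctan(4219/1000) ≈ 76.67°
|L| = 200 · 1.78e+07 / 7.7183e+10 ≈ 0.046124
Gain = 20 log₁₀(0.046124) ≈ -26.72 dB
∠L = 179.89° − 256.12° = -76.23°

ω = 80: -14.9 dB, 17.0°; ω = 4219: -26.7 dB, -76.2°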